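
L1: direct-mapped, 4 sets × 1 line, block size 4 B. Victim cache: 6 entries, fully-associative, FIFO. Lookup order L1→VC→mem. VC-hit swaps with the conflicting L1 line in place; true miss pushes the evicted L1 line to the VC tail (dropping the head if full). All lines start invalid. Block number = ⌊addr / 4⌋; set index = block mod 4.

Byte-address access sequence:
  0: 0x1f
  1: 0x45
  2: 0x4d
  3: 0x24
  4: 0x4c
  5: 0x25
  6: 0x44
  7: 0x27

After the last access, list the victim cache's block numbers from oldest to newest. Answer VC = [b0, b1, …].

VC = [7, 17]

  [0] addr=0x1f blk=7 s=3: MISS | VC []
  [1] addr=0x45 blk=17 s=1: MISS | VC []
  [2] addr=0x4d blk=19 s=3: MISS | VC [7]
  [3] addr=0x24 blk=9 s=1: MISS | VC [7, 17]
  [4] addr=0x4c blk=19 s=3: L1-HIT | VC [7, 17]
  [5] addr=0x25 blk=9 s=1: L1-HIT | VC [7, 17]
  [6] addr=0x44 blk=17 s=1: VC-HIT | VC [7, 9]
  [7] addr=0x27 blk=9 s=1: VC-HIT | VC [7, 17]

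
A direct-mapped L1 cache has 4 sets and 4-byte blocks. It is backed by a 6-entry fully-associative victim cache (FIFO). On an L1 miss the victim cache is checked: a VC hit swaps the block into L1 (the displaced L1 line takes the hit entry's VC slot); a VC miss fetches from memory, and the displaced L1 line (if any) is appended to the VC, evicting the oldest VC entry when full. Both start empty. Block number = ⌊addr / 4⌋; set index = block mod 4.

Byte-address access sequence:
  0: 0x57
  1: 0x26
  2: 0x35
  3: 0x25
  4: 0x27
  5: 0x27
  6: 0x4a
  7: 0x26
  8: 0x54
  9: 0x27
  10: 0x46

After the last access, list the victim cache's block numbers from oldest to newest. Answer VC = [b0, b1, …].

VC = [21, 13, 9]

  [0] addr=0x57 blk=21 s=1: MISS | VC []
  [1] addr=0x26 blk=9 s=1: MISS | VC [21]
  [2] addr=0x35 blk=13 s=1: MISS | VC [21, 9]
  [3] addr=0x25 blk=9 s=1: VC-HIT | VC [21, 13]
  [4] addr=0x27 blk=9 s=1: L1-HIT | VC [21, 13]
  [5] addr=0x27 blk=9 s=1: L1-HIT | VC [21, 13]
  [6] addr=0x4a blk=18 s=2: MISS | VC [21, 13]
  [7] addr=0x26 blk=9 s=1: L1-HIT | VC [21, 13]
  [8] addr=0x54 blk=21 s=1: VC-HIT | VC [9, 13]
  [9] addr=0x27 blk=9 s=1: VC-HIT | VC [21, 13]
  [10] addr=0x46 blk=17 s=1: MISS | VC [21, 13, 9]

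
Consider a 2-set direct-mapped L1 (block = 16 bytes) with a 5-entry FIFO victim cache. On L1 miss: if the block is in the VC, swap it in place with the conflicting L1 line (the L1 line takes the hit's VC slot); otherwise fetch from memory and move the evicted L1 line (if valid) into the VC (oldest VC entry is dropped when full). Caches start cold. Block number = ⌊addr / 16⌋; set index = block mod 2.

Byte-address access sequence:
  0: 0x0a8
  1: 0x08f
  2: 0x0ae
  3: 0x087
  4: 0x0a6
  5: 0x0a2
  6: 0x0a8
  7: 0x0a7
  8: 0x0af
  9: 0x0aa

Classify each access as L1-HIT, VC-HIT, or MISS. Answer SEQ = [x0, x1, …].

SEQ = [MISS, MISS, VC-HIT, VC-HIT, VC-HIT, L1-HIT, L1-HIT, L1-HIT, L1-HIT, L1-HIT]

0: 0xa8 (blk 10, set 0) → MISS  vc=[]
1: 0x8f (blk 8, set 0) → MISS  vc=[10]
2: 0xae (blk 10, set 0) → VC-HIT  vc=[8]
3: 0x87 (blk 8, set 0) → VC-HIT  vc=[10]
4: 0xa6 (blk 10, set 0) → VC-HIT  vc=[8]
5: 0xa2 (blk 10, set 0) → L1-HIT  vc=[8]
6: 0xa8 (blk 10, set 0) → L1-HIT  vc=[8]
7: 0xa7 (blk 10, set 0) → L1-HIT  vc=[8]
8: 0xaf (blk 10, set 0) → L1-HIT  vc=[8]
9: 0xaa (blk 10, set 0) → L1-HIT  vc=[8]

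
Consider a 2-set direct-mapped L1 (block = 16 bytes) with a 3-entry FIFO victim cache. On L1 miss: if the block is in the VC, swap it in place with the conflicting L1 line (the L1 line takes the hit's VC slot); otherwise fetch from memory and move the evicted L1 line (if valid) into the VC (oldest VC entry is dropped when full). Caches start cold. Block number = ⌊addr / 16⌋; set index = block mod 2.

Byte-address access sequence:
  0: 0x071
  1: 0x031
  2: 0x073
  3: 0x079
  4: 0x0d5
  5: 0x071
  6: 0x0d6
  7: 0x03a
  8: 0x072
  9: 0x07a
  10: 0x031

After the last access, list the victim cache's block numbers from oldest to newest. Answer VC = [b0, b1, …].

0: 0x71 (blk 7, set 1) → MISS  vc=[]
1: 0x31 (blk 3, set 1) → MISS  vc=[7]
2: 0x73 (blk 7, set 1) → VC-HIT  vc=[3]
3: 0x79 (blk 7, set 1) → L1-HIT  vc=[3]
4: 0xd5 (blk 13, set 1) → MISS  vc=[3, 7]
5: 0x71 (blk 7, set 1) → VC-HIT  vc=[3, 13]
6: 0xd6 (blk 13, set 1) → VC-HIT  vc=[3, 7]
7: 0x3a (blk 3, set 1) → VC-HIT  vc=[13, 7]
8: 0x72 (blk 7, set 1) → VC-HIT  vc=[13, 3]
9: 0x7a (blk 7, set 1) → L1-HIT  vc=[13, 3]
10: 0x31 (blk 3, set 1) → VC-HIT  vc=[13, 7]

VC = [13, 7]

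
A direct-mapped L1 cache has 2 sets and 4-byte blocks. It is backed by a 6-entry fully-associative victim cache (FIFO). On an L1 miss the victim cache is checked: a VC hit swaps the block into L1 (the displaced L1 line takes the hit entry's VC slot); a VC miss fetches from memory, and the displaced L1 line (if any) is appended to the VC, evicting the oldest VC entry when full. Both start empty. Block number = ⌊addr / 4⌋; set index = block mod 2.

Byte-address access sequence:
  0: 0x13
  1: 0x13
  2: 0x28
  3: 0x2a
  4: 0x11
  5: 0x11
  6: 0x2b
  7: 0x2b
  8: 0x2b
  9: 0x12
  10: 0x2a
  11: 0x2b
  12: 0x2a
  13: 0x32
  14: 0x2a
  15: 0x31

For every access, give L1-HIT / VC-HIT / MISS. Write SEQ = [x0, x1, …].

0: 0x13 (blk 4, set 0) → MISS  vc=[]
1: 0x13 (blk 4, set 0) → L1-HIT  vc=[]
2: 0x28 (blk 10, set 0) → MISS  vc=[4]
3: 0x2a (blk 10, set 0) → L1-HIT  vc=[4]
4: 0x11 (blk 4, set 0) → VC-HIT  vc=[10]
5: 0x11 (blk 4, set 0) → L1-HIT  vc=[10]
6: 0x2b (blk 10, set 0) → VC-HIT  vc=[4]
7: 0x2b (blk 10, set 0) → L1-HIT  vc=[4]
8: 0x2b (blk 10, set 0) → L1-HIT  vc=[4]
9: 0x12 (blk 4, set 0) → VC-HIT  vc=[10]
10: 0x2a (blk 10, set 0) → VC-HIT  vc=[4]
11: 0x2b (blk 10, set 0) → L1-HIT  vc=[4]
12: 0x2a (blk 10, set 0) → L1-HIT  vc=[4]
13: 0x32 (blk 12, set 0) → MISS  vc=[4, 10]
14: 0x2a (blk 10, set 0) → VC-HIT  vc=[4, 12]
15: 0x31 (blk 12, set 0) → VC-HIT  vc=[4, 10]

SEQ = [MISS, L1-HIT, MISS, L1-HIT, VC-HIT, L1-HIT, VC-HIT, L1-HIT, L1-HIT, VC-HIT, VC-HIT, L1-HIT, L1-HIT, MISS, VC-HIT, VC-HIT]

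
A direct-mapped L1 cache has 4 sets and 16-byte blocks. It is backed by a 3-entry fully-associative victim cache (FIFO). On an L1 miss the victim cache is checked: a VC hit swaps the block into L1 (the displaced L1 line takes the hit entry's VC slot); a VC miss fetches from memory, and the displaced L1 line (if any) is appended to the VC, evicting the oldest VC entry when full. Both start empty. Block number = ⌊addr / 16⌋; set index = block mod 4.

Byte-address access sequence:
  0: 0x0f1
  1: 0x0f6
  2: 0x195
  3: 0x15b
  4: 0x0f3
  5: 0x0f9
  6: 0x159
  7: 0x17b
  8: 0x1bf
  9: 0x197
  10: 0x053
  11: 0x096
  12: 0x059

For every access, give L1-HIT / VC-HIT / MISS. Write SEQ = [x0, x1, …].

SEQ = [MISS, L1-HIT, MISS, MISS, L1-HIT, L1-HIT, L1-HIT, MISS, MISS, VC-HIT, MISS, MISS, VC-HIT]

#0 0xf1→b15/s3 MISS; vc=[]
#1 0xf6→b15/s3 L1-HIT; vc=[]
#2 0x195→b25/s1 MISS; vc=[]
#3 0x15b→b21/s1 MISS; vc=[25]
#4 0xf3→b15/s3 L1-HIT; vc=[25]
#5 0xf9→b15/s3 L1-HIT; vc=[25]
#6 0x159→b21/s1 L1-HIT; vc=[25]
#7 0x17b→b23/s3 MISS; vc=[25,15]
#8 0x1bf→b27/s3 MISS; vc=[25,15,23]
#9 0x197→b25/s1 VC-HIT; vc=[21,15,23]
#10 0x53→b5/s1 MISS; vc=[15,23,25]
#11 0x96→b9/s1 MISS; vc=[23,25,5]
#12 0x59→b5/s1 VC-HIT; vc=[23,25,9]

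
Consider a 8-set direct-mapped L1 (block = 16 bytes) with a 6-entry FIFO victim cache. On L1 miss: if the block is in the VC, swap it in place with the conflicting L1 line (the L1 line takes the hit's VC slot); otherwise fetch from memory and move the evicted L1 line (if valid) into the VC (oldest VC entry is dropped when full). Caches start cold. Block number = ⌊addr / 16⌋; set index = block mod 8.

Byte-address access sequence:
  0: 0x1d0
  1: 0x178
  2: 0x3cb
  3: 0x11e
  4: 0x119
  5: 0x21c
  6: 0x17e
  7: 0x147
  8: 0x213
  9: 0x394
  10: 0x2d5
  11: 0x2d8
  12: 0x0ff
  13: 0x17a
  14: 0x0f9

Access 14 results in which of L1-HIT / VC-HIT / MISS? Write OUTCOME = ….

#0 0x1d0→b29/s5 MISS; vc=[]
#1 0x178→b23/s7 MISS; vc=[]
#2 0x3cb→b60/s4 MISS; vc=[]
#3 0x11e→b17/s1 MISS; vc=[]
#4 0x119→b17/s1 L1-HIT; vc=[]
#5 0x21c→b33/s1 MISS; vc=[17]
#6 0x17e→b23/s7 L1-HIT; vc=[17]
#7 0x147→b20/s4 MISS; vc=[17,60]
#8 0x213→b33/s1 L1-HIT; vc=[17,60]
#9 0x394→b57/s1 MISS; vc=[17,60,33]
#10 0x2d5→b45/s5 MISS; vc=[17,60,33,29]
#11 0x2d8→b45/s5 L1-HIT; vc=[17,60,33,29]
#12 0xff→b15/s7 MISS; vc=[17,60,33,29,23]
#13 0x17a→b23/s7 VC-HIT; vc=[17,60,33,29,15]
#14 0xf9→b15/s7 VC-HIT; vc=[17,60,33,29,23]

OUTCOME = VC-HIT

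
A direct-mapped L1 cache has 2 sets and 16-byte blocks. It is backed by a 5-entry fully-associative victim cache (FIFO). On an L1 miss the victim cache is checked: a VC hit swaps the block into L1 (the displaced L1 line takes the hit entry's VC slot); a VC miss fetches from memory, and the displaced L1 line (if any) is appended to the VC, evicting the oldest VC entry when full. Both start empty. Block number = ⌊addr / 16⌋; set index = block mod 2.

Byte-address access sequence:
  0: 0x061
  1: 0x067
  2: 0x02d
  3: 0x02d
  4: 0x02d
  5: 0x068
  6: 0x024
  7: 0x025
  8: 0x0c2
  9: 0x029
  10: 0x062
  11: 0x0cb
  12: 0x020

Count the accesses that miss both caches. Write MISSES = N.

MISSES = 3

  [0] addr=0x61 blk=6 s=0: MISS | VC []
  [1] addr=0x67 blk=6 s=0: L1-HIT | VC []
  [2] addr=0x2d blk=2 s=0: MISS | VC [6]
  [3] addr=0x2d blk=2 s=0: L1-HIT | VC [6]
  [4] addr=0x2d blk=2 s=0: L1-HIT | VC [6]
  [5] addr=0x68 blk=6 s=0: VC-HIT | VC [2]
  [6] addr=0x24 blk=2 s=0: VC-HIT | VC [6]
  [7] addr=0x25 blk=2 s=0: L1-HIT | VC [6]
  [8] addr=0xc2 blk=12 s=0: MISS | VC [6, 2]
  [9] addr=0x29 blk=2 s=0: VC-HIT | VC [6, 12]
  [10] addr=0x62 blk=6 s=0: VC-HIT | VC [2, 12]
  [11] addr=0xcb blk=12 s=0: VC-HIT | VC [2, 6]
  [12] addr=0x20 blk=2 s=0: VC-HIT | VC [12, 6]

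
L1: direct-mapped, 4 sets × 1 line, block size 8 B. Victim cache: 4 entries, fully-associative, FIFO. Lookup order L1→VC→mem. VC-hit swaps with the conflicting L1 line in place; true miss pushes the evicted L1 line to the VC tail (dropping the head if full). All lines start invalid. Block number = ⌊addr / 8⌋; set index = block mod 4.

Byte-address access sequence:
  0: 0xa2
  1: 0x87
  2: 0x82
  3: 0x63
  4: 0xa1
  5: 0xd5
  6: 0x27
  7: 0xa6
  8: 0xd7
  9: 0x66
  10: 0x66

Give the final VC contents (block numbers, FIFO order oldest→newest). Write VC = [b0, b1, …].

#0 0xa2→b20/s0 MISS; vc=[]
#1 0x87→b16/s0 MISS; vc=[20]
#2 0x82→b16/s0 L1-HIT; vc=[20]
#3 0x63→b12/s0 MISS; vc=[20,16]
#4 0xa1→b20/s0 VC-HIT; vc=[12,16]
#5 0xd5→b26/s2 MISS; vc=[12,16]
#6 0x27→b4/s0 MISS; vc=[12,16,20]
#7 0xa6→b20/s0 VC-HIT; vc=[12,16,4]
#8 0xd7→b26/s2 L1-HIT; vc=[12,16,4]
#9 0x66→b12/s0 VC-HIT; vc=[20,16,4]
#10 0x66→b12/s0 L1-HIT; vc=[20,16,4]

VC = [20, 16, 4]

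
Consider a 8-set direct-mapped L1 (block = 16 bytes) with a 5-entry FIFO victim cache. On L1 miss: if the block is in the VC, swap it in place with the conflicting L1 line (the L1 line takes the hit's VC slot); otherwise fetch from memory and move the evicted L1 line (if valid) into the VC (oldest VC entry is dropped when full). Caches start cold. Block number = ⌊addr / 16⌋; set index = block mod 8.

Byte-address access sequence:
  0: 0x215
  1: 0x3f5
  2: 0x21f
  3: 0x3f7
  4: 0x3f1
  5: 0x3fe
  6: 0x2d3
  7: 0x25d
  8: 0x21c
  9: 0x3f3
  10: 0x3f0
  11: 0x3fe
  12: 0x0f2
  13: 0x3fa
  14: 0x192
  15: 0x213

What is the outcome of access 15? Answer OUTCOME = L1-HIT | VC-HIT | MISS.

0: 0x215 (blk 33, set 1) → MISS  vc=[]
1: 0x3f5 (blk 63, set 7) → MISS  vc=[]
2: 0x21f (blk 33, set 1) → L1-HIT  vc=[]
3: 0x3f7 (blk 63, set 7) → L1-HIT  vc=[]
4: 0x3f1 (blk 63, set 7) → L1-HIT  vc=[]
5: 0x3fe (blk 63, set 7) → L1-HIT  vc=[]
6: 0x2d3 (blk 45, set 5) → MISS  vc=[]
7: 0x25d (blk 37, set 5) → MISS  vc=[45]
8: 0x21c (blk 33, set 1) → L1-HIT  vc=[45]
9: 0x3f3 (blk 63, set 7) → L1-HIT  vc=[45]
10: 0x3f0 (blk 63, set 7) → L1-HIT  vc=[45]
11: 0x3fe (blk 63, set 7) → L1-HIT  vc=[45]
12: 0xf2 (blk 15, set 7) → MISS  vc=[45, 63]
13: 0x3fa (blk 63, set 7) → VC-HIT  vc=[45, 15]
14: 0x192 (blk 25, set 1) → MISS  vc=[45, 15, 33]
15: 0x213 (blk 33, set 1) → VC-HIT  vc=[45, 15, 25]

OUTCOME = VC-HIT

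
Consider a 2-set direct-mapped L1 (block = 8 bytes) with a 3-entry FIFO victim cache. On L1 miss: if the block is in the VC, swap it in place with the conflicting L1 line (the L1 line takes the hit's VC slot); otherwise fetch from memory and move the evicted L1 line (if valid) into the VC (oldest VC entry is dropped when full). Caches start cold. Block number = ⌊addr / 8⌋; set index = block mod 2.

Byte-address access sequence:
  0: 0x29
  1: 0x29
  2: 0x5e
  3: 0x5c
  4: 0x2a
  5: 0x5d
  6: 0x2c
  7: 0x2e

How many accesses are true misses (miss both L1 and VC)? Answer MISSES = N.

MISSES = 2

#0 0x29→b5/s1 MISS; vc=[]
#1 0x29→b5/s1 L1-HIT; vc=[]
#2 0x5e→b11/s1 MISS; vc=[5]
#3 0x5c→b11/s1 L1-HIT; vc=[5]
#4 0x2a→b5/s1 VC-HIT; vc=[11]
#5 0x5d→b11/s1 VC-HIT; vc=[5]
#6 0x2c→b5/s1 VC-HIT; vc=[11]
#7 0x2e→b5/s1 L1-HIT; vc=[11]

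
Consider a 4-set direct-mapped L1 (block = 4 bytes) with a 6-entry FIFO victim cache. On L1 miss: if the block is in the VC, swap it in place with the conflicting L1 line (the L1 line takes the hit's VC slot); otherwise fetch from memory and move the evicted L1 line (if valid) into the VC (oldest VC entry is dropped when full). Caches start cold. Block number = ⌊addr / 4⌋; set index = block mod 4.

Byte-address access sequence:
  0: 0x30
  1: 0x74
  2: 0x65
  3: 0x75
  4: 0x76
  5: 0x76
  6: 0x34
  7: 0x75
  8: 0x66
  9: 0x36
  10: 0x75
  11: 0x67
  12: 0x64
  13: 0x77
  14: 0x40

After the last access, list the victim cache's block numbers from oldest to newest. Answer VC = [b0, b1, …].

#0 0x30→b12/s0 MISS; vc=[]
#1 0x74→b29/s1 MISS; vc=[]
#2 0x65→b25/s1 MISS; vc=[29]
#3 0x75→b29/s1 VC-HIT; vc=[25]
#4 0x76→b29/s1 L1-HIT; vc=[25]
#5 0x76→b29/s1 L1-HIT; vc=[25]
#6 0x34→b13/s1 MISS; vc=[25,29]
#7 0x75→b29/s1 VC-HIT; vc=[25,13]
#8 0x66→b25/s1 VC-HIT; vc=[29,13]
#9 0x36→b13/s1 VC-HIT; vc=[29,25]
#10 0x75→b29/s1 VC-HIT; vc=[13,25]
#11 0x67→b25/s1 VC-HIT; vc=[13,29]
#12 0x64→b25/s1 L1-HIT; vc=[13,29]
#13 0x77→b29/s1 VC-HIT; vc=[13,25]
#14 0x40→b16/s0 MISS; vc=[13,25,12]

VC = [13, 25, 12]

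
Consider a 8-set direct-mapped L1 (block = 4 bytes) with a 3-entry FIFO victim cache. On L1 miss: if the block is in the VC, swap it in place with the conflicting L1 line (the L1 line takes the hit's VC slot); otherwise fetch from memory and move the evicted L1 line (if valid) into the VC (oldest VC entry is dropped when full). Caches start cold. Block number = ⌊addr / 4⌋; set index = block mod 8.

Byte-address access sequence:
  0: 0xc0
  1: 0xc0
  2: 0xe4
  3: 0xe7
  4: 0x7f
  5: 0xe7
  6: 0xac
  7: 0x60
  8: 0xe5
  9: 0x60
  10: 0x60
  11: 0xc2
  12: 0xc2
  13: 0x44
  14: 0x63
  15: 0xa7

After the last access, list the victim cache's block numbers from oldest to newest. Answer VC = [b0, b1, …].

VC = [48, 57, 17]

  [0] addr=0xc0 blk=48 s=0: MISS | VC []
  [1] addr=0xc0 blk=48 s=0: L1-HIT | VC []
  [2] addr=0xe4 blk=57 s=1: MISS | VC []
  [3] addr=0xe7 blk=57 s=1: L1-HIT | VC []
  [4] addr=0x7f blk=31 s=7: MISS | VC []
  [5] addr=0xe7 blk=57 s=1: L1-HIT | VC []
  [6] addr=0xac blk=43 s=3: MISS | VC []
  [7] addr=0x60 blk=24 s=0: MISS | VC [48]
  [8] addr=0xe5 blk=57 s=1: L1-HIT | VC [48]
  [9] addr=0x60 blk=24 s=0: L1-HIT | VC [48]
  [10] addr=0x60 blk=24 s=0: L1-HIT | VC [48]
  [11] addr=0xc2 blk=48 s=0: VC-HIT | VC [24]
  [12] addr=0xc2 blk=48 s=0: L1-HIT | VC [24]
  [13] addr=0x44 blk=17 s=1: MISS | VC [24, 57]
  [14] addr=0x63 blk=24 s=0: VC-HIT | VC [48, 57]
  [15] addr=0xa7 blk=41 s=1: MISS | VC [48, 57, 17]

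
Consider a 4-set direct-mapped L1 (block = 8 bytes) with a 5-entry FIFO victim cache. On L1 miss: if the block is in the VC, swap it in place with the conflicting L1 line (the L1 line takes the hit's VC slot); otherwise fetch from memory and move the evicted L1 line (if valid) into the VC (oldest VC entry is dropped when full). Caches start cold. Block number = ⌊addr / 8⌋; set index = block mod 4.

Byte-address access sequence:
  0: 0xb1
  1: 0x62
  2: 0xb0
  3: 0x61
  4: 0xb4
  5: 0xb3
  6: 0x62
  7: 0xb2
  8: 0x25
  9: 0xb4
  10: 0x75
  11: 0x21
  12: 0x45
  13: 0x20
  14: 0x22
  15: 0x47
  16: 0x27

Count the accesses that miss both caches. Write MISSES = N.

MISSES = 5

#0 0xb1→b22/s2 MISS; vc=[]
#1 0x62→b12/s0 MISS; vc=[]
#2 0xb0→b22/s2 L1-HIT; vc=[]
#3 0x61→b12/s0 L1-HIT; vc=[]
#4 0xb4→b22/s2 L1-HIT; vc=[]
#5 0xb3→b22/s2 L1-HIT; vc=[]
#6 0x62→b12/s0 L1-HIT; vc=[]
#7 0xb2→b22/s2 L1-HIT; vc=[]
#8 0x25→b4/s0 MISS; vc=[12]
#9 0xb4→b22/s2 L1-HIT; vc=[12]
#10 0x75→b14/s2 MISS; vc=[12,22]
#11 0x21→b4/s0 L1-HIT; vc=[12,22]
#12 0x45→b8/s0 MISS; vc=[12,22,4]
#13 0x20→b4/s0 VC-HIT; vc=[12,22,8]
#14 0x22→b4/s0 L1-HIT; vc=[12,22,8]
#15 0x47→b8/s0 VC-HIT; vc=[12,22,4]
#16 0x27→b4/s0 VC-HIT; vc=[12,22,8]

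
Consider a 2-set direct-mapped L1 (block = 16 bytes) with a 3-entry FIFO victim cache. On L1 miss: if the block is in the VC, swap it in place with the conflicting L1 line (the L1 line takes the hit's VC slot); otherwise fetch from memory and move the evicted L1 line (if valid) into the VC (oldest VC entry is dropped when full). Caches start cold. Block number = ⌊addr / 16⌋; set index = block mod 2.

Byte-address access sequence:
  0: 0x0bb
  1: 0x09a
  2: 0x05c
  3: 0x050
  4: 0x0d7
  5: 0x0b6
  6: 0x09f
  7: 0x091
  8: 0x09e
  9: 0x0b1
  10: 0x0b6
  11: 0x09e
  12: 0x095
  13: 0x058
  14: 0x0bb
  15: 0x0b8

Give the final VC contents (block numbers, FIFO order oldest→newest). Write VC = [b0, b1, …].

VC = [13, 5, 9]

0: 0xbb (blk 11, set 1) → MISS  vc=[]
1: 0x9a (blk 9, set 1) → MISS  vc=[11]
2: 0x5c (blk 5, set 1) → MISS  vc=[11, 9]
3: 0x50 (blk 5, set 1) → L1-HIT  vc=[11, 9]
4: 0xd7 (blk 13, set 1) → MISS  vc=[11, 9, 5]
5: 0xb6 (blk 11, set 1) → VC-HIT  vc=[13, 9, 5]
6: 0x9f (blk 9, set 1) → VC-HIT  vc=[13, 11, 5]
7: 0x91 (blk 9, set 1) → L1-HIT  vc=[13, 11, 5]
8: 0x9e (blk 9, set 1) → L1-HIT  vc=[13, 11, 5]
9: 0xb1 (blk 11, set 1) → VC-HIT  vc=[13, 9, 5]
10: 0xb6 (blk 11, set 1) → L1-HIT  vc=[13, 9, 5]
11: 0x9e (blk 9, set 1) → VC-HIT  vc=[13, 11, 5]
12: 0x95 (blk 9, set 1) → L1-HIT  vc=[13, 11, 5]
13: 0x58 (blk 5, set 1) → VC-HIT  vc=[13, 11, 9]
14: 0xbb (blk 11, set 1) → VC-HIT  vc=[13, 5, 9]
15: 0xb8 (blk 11, set 1) → L1-HIT  vc=[13, 5, 9]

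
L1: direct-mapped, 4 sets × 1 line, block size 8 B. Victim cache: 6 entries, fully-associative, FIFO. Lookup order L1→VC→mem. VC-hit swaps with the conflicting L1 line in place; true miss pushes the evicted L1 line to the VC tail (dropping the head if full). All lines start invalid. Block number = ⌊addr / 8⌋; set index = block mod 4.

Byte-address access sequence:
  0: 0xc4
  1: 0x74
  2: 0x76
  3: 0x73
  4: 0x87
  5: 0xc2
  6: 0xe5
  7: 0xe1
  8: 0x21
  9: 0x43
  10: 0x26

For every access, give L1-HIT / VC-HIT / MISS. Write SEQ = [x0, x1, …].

#0 0xc4→b24/s0 MISS; vc=[]
#1 0x74→b14/s2 MISS; vc=[]
#2 0x76→b14/s2 L1-HIT; vc=[]
#3 0x73→b14/s2 L1-HIT; vc=[]
#4 0x87→b16/s0 MISS; vc=[24]
#5 0xc2→b24/s0 VC-HIT; vc=[16]
#6 0xe5→b28/s0 MISS; vc=[16,24]
#7 0xe1→b28/s0 L1-HIT; vc=[16,24]
#8 0x21→b4/s0 MISS; vc=[16,24,28]
#9 0x43→b8/s0 MISS; vc=[16,24,28,4]
#10 0x26→b4/s0 VC-HIT; vc=[16,24,28,8]

SEQ = [MISS, MISS, L1-HIT, L1-HIT, MISS, VC-HIT, MISS, L1-HIT, MISS, MISS, VC-HIT]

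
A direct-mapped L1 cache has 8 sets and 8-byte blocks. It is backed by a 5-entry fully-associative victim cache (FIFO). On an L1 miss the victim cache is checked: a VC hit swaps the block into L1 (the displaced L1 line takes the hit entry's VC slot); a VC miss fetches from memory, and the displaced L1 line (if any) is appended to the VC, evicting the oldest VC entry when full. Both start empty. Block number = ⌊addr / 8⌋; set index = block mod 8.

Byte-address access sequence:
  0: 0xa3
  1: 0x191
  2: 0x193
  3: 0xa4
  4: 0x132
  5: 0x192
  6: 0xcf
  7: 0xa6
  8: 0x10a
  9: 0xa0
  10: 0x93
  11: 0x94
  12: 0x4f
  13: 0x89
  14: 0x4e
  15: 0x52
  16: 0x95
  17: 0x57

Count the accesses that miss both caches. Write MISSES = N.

0: 0xa3 (blk 20, set 4) → MISS  vc=[]
1: 0x191 (blk 50, set 2) → MISS  vc=[]
2: 0x193 (blk 50, set 2) → L1-HIT  vc=[]
3: 0xa4 (blk 20, set 4) → L1-HIT  vc=[]
4: 0x132 (blk 38, set 6) → MISS  vc=[]
5: 0x192 (blk 50, set 2) → L1-HIT  vc=[]
6: 0xcf (blk 25, set 1) → MISS  vc=[]
7: 0xa6 (blk 20, set 4) → L1-HIT  vc=[]
8: 0x10a (blk 33, set 1) → MISS  vc=[25]
9: 0xa0 (blk 20, set 4) → L1-HIT  vc=[25]
10: 0x93 (blk 18, set 2) → MISS  vc=[25, 50]
11: 0x94 (blk 18, set 2) → L1-HIT  vc=[25, 50]
12: 0x4f (blk 9, set 1) → MISS  vc=[25, 50, 33]
13: 0x89 (blk 17, set 1) → MISS  vc=[25, 50, 33, 9]
14: 0x4e (blk 9, set 1) → VC-HIT  vc=[25, 50, 33, 17]
15: 0x52 (blk 10, set 2) → MISS  vc=[25, 50, 33, 17, 18]
16: 0x95 (blk 18, set 2) → VC-HIT  vc=[25, 50, 33, 17, 10]
17: 0x57 (blk 10, set 2) → VC-HIT  vc=[25, 50, 33, 17, 18]

MISSES = 9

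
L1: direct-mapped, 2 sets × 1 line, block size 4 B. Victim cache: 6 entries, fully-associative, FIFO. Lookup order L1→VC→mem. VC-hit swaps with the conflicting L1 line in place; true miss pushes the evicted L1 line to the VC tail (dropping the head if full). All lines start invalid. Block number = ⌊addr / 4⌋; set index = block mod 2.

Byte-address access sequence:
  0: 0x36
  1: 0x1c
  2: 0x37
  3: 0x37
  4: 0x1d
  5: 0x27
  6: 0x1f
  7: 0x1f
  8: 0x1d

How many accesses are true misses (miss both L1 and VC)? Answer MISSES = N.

  [0] addr=0x36 blk=13 s=1: MISS | VC []
  [1] addr=0x1c blk=7 s=1: MISS | VC [13]
  [2] addr=0x37 blk=13 s=1: VC-HIT | VC [7]
  [3] addr=0x37 blk=13 s=1: L1-HIT | VC [7]
  [4] addr=0x1d blk=7 s=1: VC-HIT | VC [13]
  [5] addr=0x27 blk=9 s=1: MISS | VC [13, 7]
  [6] addr=0x1f blk=7 s=1: VC-HIT | VC [13, 9]
  [7] addr=0x1f blk=7 s=1: L1-HIT | VC [13, 9]
  [8] addr=0x1d blk=7 s=1: L1-HIT | VC [13, 9]

MISSES = 3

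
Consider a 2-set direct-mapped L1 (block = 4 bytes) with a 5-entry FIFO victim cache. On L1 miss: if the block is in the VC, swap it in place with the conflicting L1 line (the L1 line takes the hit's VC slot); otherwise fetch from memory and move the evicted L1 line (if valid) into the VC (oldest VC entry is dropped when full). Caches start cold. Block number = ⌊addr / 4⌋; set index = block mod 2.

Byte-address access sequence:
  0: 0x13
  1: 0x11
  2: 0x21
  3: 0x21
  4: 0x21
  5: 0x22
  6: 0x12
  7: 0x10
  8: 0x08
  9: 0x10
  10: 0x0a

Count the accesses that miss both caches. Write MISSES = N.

MISSES = 3

0: 0x13 (blk 4, set 0) → MISS  vc=[]
1: 0x11 (blk 4, set 0) → L1-HIT  vc=[]
2: 0x21 (blk 8, set 0) → MISS  vc=[4]
3: 0x21 (blk 8, set 0) → L1-HIT  vc=[4]
4: 0x21 (blk 8, set 0) → L1-HIT  vc=[4]
5: 0x22 (blk 8, set 0) → L1-HIT  vc=[4]
6: 0x12 (blk 4, set 0) → VC-HIT  vc=[8]
7: 0x10 (blk 4, set 0) → L1-HIT  vc=[8]
8: 0x8 (blk 2, set 0) → MISS  vc=[8, 4]
9: 0x10 (blk 4, set 0) → VC-HIT  vc=[8, 2]
10: 0xa (blk 2, set 0) → VC-HIT  vc=[8, 4]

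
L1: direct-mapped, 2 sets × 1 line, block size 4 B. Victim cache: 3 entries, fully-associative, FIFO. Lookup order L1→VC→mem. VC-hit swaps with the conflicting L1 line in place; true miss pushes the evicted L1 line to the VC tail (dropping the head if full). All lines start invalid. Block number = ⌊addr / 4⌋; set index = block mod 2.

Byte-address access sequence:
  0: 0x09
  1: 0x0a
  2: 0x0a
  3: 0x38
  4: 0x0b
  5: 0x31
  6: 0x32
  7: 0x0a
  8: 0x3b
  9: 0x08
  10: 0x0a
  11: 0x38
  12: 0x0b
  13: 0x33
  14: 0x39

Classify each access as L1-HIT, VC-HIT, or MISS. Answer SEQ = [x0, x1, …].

SEQ = [MISS, L1-HIT, L1-HIT, MISS, VC-HIT, MISS, L1-HIT, VC-HIT, VC-HIT, VC-HIT, L1-HIT, VC-HIT, VC-HIT, VC-HIT, VC-HIT]

  [0] addr=0x9 blk=2 s=0: MISS | VC []
  [1] addr=0xa blk=2 s=0: L1-HIT | VC []
  [2] addr=0xa blk=2 s=0: L1-HIT | VC []
  [3] addr=0x38 blk=14 s=0: MISS | VC [2]
  [4] addr=0xb blk=2 s=0: VC-HIT | VC [14]
  [5] addr=0x31 blk=12 s=0: MISS | VC [14, 2]
  [6] addr=0x32 blk=12 s=0: L1-HIT | VC [14, 2]
  [7] addr=0xa blk=2 s=0: VC-HIT | VC [14, 12]
  [8] addr=0x3b blk=14 s=0: VC-HIT | VC [2, 12]
  [9] addr=0x8 blk=2 s=0: VC-HIT | VC [14, 12]
  [10] addr=0xa blk=2 s=0: L1-HIT | VC [14, 12]
  [11] addr=0x38 blk=14 s=0: VC-HIT | VC [2, 12]
  [12] addr=0xb blk=2 s=0: VC-HIT | VC [14, 12]
  [13] addr=0x33 blk=12 s=0: VC-HIT | VC [14, 2]
  [14] addr=0x39 blk=14 s=0: VC-HIT | VC [12, 2]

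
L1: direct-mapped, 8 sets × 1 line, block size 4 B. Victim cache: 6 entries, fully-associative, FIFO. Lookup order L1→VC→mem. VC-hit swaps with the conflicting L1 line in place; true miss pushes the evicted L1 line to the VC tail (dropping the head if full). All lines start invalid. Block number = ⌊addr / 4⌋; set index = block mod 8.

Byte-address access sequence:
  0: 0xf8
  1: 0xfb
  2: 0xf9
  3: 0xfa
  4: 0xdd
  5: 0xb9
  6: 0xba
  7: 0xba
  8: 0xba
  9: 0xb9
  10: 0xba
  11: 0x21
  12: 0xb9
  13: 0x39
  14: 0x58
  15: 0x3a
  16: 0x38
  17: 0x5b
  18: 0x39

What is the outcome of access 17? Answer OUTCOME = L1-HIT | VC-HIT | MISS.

#0 0xf8→b62/s6 MISS; vc=[]
#1 0xfb→b62/s6 L1-HIT; vc=[]
#2 0xf9→b62/s6 L1-HIT; vc=[]
#3 0xfa→b62/s6 L1-HIT; vc=[]
#4 0xdd→b55/s7 MISS; vc=[]
#5 0xb9→b46/s6 MISS; vc=[62]
#6 0xba→b46/s6 L1-HIT; vc=[62]
#7 0xba→b46/s6 L1-HIT; vc=[62]
#8 0xba→b46/s6 L1-HIT; vc=[62]
#9 0xb9→b46/s6 L1-HIT; vc=[62]
#10 0xba→b46/s6 L1-HIT; vc=[62]
#11 0x21→b8/s0 MISS; vc=[62]
#12 0xb9→b46/s6 L1-HIT; vc=[62]
#13 0x39→b14/s6 MISS; vc=[62,46]
#14 0x58→b22/s6 MISS; vc=[62,46,14]
#15 0x3a→b14/s6 VC-HIT; vc=[62,46,22]
#16 0x38→b14/s6 L1-HIT; vc=[62,46,22]
#17 0x5b→b22/s6 VC-HIT; vc=[62,46,14]
#18 0x39→b14/s6 VC-HIT; vc=[62,46,22]

OUTCOME = VC-HIT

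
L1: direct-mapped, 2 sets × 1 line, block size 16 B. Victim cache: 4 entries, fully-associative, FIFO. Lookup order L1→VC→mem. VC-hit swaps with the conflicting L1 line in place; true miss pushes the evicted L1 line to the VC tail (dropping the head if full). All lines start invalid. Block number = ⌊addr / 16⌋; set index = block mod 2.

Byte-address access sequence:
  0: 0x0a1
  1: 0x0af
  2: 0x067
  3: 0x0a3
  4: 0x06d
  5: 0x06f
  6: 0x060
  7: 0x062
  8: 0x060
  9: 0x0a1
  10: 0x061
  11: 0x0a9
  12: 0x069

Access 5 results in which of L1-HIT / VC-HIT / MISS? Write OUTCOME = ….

OUTCOME = L1-HIT

  [0] addr=0xa1 blk=10 s=0: MISS | VC []
  [1] addr=0xaf blk=10 s=0: L1-HIT | VC []
  [2] addr=0x67 blk=6 s=0: MISS | VC [10]
  [3] addr=0xa3 blk=10 s=0: VC-HIT | VC [6]
  [4] addr=0x6d blk=6 s=0: VC-HIT | VC [10]
  [5] addr=0x6f blk=6 s=0: L1-HIT | VC [10]
  [6] addr=0x60 blk=6 s=0: L1-HIT | VC [10]
  [7] addr=0x62 blk=6 s=0: L1-HIT | VC [10]
  [8] addr=0x60 blk=6 s=0: L1-HIT | VC [10]
  [9] addr=0xa1 blk=10 s=0: VC-HIT | VC [6]
  [10] addr=0x61 blk=6 s=0: VC-HIT | VC [10]
  [11] addr=0xa9 blk=10 s=0: VC-HIT | VC [6]
  [12] addr=0x69 blk=6 s=0: VC-HIT | VC [10]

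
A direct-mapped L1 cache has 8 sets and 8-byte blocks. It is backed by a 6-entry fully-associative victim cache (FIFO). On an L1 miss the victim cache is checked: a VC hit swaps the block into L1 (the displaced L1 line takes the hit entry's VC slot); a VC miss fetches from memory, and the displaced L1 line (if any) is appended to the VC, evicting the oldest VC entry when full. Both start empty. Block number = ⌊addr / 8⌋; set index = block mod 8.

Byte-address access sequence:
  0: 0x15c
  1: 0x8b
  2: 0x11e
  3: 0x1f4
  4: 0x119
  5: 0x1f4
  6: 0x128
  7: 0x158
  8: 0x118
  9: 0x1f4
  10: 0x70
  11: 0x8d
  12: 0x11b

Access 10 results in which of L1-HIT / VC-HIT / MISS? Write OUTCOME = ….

OUTCOME = MISS

0: 0x15c (blk 43, set 3) → MISS  vc=[]
1: 0x8b (blk 17, set 1) → MISS  vc=[]
2: 0x11e (blk 35, set 3) → MISS  vc=[43]
3: 0x1f4 (blk 62, set 6) → MISS  vc=[43]
4: 0x119 (blk 35, set 3) → L1-HIT  vc=[43]
5: 0x1f4 (blk 62, set 6) → L1-HIT  vc=[43]
6: 0x128 (blk 37, set 5) → MISS  vc=[43]
7: 0x158 (blk 43, set 3) → VC-HIT  vc=[35]
8: 0x118 (blk 35, set 3) → VC-HIT  vc=[43]
9: 0x1f4 (blk 62, set 6) → L1-HIT  vc=[43]
10: 0x70 (blk 14, set 6) → MISS  vc=[43, 62]
11: 0x8d (blk 17, set 1) → L1-HIT  vc=[43, 62]
12: 0x11b (blk 35, set 3) → L1-HIT  vc=[43, 62]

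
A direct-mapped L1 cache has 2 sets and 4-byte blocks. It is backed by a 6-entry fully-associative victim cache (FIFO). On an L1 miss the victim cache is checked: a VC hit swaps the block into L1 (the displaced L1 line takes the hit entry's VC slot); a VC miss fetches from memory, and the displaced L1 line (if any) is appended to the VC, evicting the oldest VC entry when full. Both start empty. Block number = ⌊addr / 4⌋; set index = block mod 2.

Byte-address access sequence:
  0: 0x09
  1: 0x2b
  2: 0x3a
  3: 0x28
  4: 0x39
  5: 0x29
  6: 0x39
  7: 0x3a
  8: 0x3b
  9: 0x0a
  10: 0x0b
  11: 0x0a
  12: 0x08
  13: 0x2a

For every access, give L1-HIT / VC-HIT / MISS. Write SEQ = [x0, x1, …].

#0 0x9→b2/s0 MISS; vc=[]
#1 0x2b→b10/s0 MISS; vc=[2]
#2 0x3a→b14/s0 MISS; vc=[2,10]
#3 0x28→b10/s0 VC-HIT; vc=[2,14]
#4 0x39→b14/s0 VC-HIT; vc=[2,10]
#5 0x29→b10/s0 VC-HIT; vc=[2,14]
#6 0x39→b14/s0 VC-HIT; vc=[2,10]
#7 0x3a→b14/s0 L1-HIT; vc=[2,10]
#8 0x3b→b14/s0 L1-HIT; vc=[2,10]
#9 0xa→b2/s0 VC-HIT; vc=[14,10]
#10 0xb→b2/s0 L1-HIT; vc=[14,10]
#11 0xa→b2/s0 L1-HIT; vc=[14,10]
#12 0x8→b2/s0 L1-HIT; vc=[14,10]
#13 0x2a→b10/s0 VC-HIT; vc=[14,2]

SEQ = [MISS, MISS, MISS, VC-HIT, VC-HIT, VC-HIT, VC-HIT, L1-HIT, L1-HIT, VC-HIT, L1-HIT, L1-HIT, L1-HIT, VC-HIT]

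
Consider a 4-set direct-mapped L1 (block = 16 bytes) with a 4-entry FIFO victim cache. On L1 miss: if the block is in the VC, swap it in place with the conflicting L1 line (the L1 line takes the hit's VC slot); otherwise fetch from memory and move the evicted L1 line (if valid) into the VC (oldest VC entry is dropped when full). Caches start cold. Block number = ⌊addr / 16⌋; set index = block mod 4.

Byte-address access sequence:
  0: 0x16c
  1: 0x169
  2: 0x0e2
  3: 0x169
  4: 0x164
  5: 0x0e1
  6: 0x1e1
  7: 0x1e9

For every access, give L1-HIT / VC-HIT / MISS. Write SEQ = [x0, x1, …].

  [0] addr=0x16c blk=22 s=2: MISS | VC []
  [1] addr=0x169 blk=22 s=2: L1-HIT | VC []
  [2] addr=0xe2 blk=14 s=2: MISS | VC [22]
  [3] addr=0x169 blk=22 s=2: VC-HIT | VC [14]
  [4] addr=0x164 blk=22 s=2: L1-HIT | VC [14]
  [5] addr=0xe1 blk=14 s=2: VC-HIT | VC [22]
  [6] addr=0x1e1 blk=30 s=2: MISS | VC [22, 14]
  [7] addr=0x1e9 blk=30 s=2: L1-HIT | VC [22, 14]

SEQ = [MISS, L1-HIT, MISS, VC-HIT, L1-HIT, VC-HIT, MISS, L1-HIT]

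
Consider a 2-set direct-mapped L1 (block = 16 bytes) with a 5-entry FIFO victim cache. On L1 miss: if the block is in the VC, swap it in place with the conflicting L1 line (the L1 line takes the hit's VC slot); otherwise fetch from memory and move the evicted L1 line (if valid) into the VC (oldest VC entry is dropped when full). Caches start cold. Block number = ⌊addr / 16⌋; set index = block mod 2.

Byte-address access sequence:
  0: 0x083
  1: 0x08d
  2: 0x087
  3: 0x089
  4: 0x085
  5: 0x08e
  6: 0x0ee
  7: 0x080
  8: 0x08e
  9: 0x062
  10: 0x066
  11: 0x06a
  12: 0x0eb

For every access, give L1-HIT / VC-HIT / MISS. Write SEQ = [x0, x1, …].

SEQ = [MISS, L1-HIT, L1-HIT, L1-HIT, L1-HIT, L1-HIT, MISS, VC-HIT, L1-HIT, MISS, L1-HIT, L1-HIT, VC-HIT]

0: 0x83 (blk 8, set 0) → MISS  vc=[]
1: 0x8d (blk 8, set 0) → L1-HIT  vc=[]
2: 0x87 (blk 8, set 0) → L1-HIT  vc=[]
3: 0x89 (blk 8, set 0) → L1-HIT  vc=[]
4: 0x85 (blk 8, set 0) → L1-HIT  vc=[]
5: 0x8e (blk 8, set 0) → L1-HIT  vc=[]
6: 0xee (blk 14, set 0) → MISS  vc=[8]
7: 0x80 (blk 8, set 0) → VC-HIT  vc=[14]
8: 0x8e (blk 8, set 0) → L1-HIT  vc=[14]
9: 0x62 (blk 6, set 0) → MISS  vc=[14, 8]
10: 0x66 (blk 6, set 0) → L1-HIT  vc=[14, 8]
11: 0x6a (blk 6, set 0) → L1-HIT  vc=[14, 8]
12: 0xeb (blk 14, set 0) → VC-HIT  vc=[6, 8]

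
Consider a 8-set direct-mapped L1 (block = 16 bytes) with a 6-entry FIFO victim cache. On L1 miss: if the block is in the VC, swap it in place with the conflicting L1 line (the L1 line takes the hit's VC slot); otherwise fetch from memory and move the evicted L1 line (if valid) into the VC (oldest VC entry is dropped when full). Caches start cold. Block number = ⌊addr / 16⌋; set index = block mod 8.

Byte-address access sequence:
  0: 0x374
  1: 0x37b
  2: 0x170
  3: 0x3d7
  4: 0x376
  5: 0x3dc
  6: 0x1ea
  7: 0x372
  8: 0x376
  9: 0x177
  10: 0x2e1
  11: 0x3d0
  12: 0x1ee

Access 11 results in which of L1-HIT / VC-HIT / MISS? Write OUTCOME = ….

OUTCOME = L1-HIT

0: 0x374 (blk 55, set 7) → MISS  vc=[]
1: 0x37b (blk 55, set 7) → L1-HIT  vc=[]
2: 0x170 (blk 23, set 7) → MISS  vc=[55]
3: 0x3d7 (blk 61, set 5) → MISS  vc=[55]
4: 0x376 (blk 55, set 7) → VC-HIT  vc=[23]
5: 0x3dc (blk 61, set 5) → L1-HIT  vc=[23]
6: 0x1ea (blk 30, set 6) → MISS  vc=[23]
7: 0x372 (blk 55, set 7) → L1-HIT  vc=[23]
8: 0x376 (blk 55, set 7) → L1-HIT  vc=[23]
9: 0x177 (blk 23, set 7) → VC-HIT  vc=[55]
10: 0x2e1 (blk 46, set 6) → MISS  vc=[55, 30]
11: 0x3d0 (blk 61, set 5) → L1-HIT  vc=[55, 30]
12: 0x1ee (blk 30, set 6) → VC-HIT  vc=[55, 46]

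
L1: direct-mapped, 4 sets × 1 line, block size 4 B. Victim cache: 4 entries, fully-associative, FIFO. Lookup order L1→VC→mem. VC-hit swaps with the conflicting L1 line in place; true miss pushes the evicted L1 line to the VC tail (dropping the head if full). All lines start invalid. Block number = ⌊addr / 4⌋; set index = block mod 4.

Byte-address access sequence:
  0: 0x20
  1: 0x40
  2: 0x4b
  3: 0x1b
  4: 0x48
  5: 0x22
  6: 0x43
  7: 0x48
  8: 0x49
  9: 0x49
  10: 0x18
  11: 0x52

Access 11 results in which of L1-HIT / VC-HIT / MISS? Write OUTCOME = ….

OUTCOME = MISS

0: 0x20 (blk 8, set 0) → MISS  vc=[]
1: 0x40 (blk 16, set 0) → MISS  vc=[8]
2: 0x4b (blk 18, set 2) → MISS  vc=[8]
3: 0x1b (blk 6, set 2) → MISS  vc=[8, 18]
4: 0x48 (blk 18, set 2) → VC-HIT  vc=[8, 6]
5: 0x22 (blk 8, set 0) → VC-HIT  vc=[16, 6]
6: 0x43 (blk 16, set 0) → VC-HIT  vc=[8, 6]
7: 0x48 (blk 18, set 2) → L1-HIT  vc=[8, 6]
8: 0x49 (blk 18, set 2) → L1-HIT  vc=[8, 6]
9: 0x49 (blk 18, set 2) → L1-HIT  vc=[8, 6]
10: 0x18 (blk 6, set 2) → VC-HIT  vc=[8, 18]
11: 0x52 (blk 20, set 0) → MISS  vc=[8, 18, 16]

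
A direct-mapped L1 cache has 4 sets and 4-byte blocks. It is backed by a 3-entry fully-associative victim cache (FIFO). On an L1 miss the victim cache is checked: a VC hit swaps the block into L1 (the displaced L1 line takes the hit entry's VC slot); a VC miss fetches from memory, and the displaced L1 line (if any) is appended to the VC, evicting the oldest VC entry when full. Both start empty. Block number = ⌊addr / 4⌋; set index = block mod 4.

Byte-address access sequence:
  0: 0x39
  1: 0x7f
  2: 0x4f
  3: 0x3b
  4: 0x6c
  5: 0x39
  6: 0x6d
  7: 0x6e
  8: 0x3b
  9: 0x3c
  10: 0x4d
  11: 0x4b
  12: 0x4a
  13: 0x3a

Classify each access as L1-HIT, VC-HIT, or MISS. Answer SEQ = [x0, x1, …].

0: 0x39 (blk 14, set 2) → MISS  vc=[]
1: 0x7f (blk 31, set 3) → MISS  vc=[]
2: 0x4f (blk 19, set 3) → MISS  vc=[31]
3: 0x3b (blk 14, set 2) → L1-HIT  vc=[31]
4: 0x6c (blk 27, set 3) → MISS  vc=[31, 19]
5: 0x39 (blk 14, set 2) → L1-HIT  vc=[31, 19]
6: 0x6d (blk 27, set 3) → L1-HIT  vc=[31, 19]
7: 0x6e (blk 27, set 3) → L1-HIT  vc=[31, 19]
8: 0x3b (blk 14, set 2) → L1-HIT  vc=[31, 19]
9: 0x3c (blk 15, set 3) → MISS  vc=[31, 19, 27]
10: 0x4d (blk 19, set 3) → VC-HIT  vc=[31, 15, 27]
11: 0x4b (blk 18, set 2) → MISS  vc=[15, 27, 14]
12: 0x4a (blk 18, set 2) → L1-HIT  vc=[15, 27, 14]
13: 0x3a (blk 14, set 2) → VC-HIT  vc=[15, 27, 18]

SEQ = [MISS, MISS, MISS, L1-HIT, MISS, L1-HIT, L1-HIT, L1-HIT, L1-HIT, MISS, VC-HIT, MISS, L1-HIT, VC-HIT]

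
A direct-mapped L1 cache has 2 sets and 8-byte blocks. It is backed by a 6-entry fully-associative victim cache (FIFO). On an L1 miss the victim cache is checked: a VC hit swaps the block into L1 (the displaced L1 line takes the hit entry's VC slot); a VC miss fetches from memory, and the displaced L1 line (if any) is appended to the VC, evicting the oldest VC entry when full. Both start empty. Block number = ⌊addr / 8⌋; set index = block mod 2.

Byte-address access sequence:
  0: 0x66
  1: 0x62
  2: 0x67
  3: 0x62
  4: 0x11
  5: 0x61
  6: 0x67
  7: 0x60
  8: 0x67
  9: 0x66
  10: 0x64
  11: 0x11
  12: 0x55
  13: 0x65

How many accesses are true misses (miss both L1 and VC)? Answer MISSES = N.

MISSES = 3

0: 0x66 (blk 12, set 0) → MISS  vc=[]
1: 0x62 (blk 12, set 0) → L1-HIT  vc=[]
2: 0x67 (blk 12, set 0) → L1-HIT  vc=[]
3: 0x62 (blk 12, set 0) → L1-HIT  vc=[]
4: 0x11 (blk 2, set 0) → MISS  vc=[12]
5: 0x61 (blk 12, set 0) → VC-HIT  vc=[2]
6: 0x67 (blk 12, set 0) → L1-HIT  vc=[2]
7: 0x60 (blk 12, set 0) → L1-HIT  vc=[2]
8: 0x67 (blk 12, set 0) → L1-HIT  vc=[2]
9: 0x66 (blk 12, set 0) → L1-HIT  vc=[2]
10: 0x64 (blk 12, set 0) → L1-HIT  vc=[2]
11: 0x11 (blk 2, set 0) → VC-HIT  vc=[12]
12: 0x55 (blk 10, set 0) → MISS  vc=[12, 2]
13: 0x65 (blk 12, set 0) → VC-HIT  vc=[10, 2]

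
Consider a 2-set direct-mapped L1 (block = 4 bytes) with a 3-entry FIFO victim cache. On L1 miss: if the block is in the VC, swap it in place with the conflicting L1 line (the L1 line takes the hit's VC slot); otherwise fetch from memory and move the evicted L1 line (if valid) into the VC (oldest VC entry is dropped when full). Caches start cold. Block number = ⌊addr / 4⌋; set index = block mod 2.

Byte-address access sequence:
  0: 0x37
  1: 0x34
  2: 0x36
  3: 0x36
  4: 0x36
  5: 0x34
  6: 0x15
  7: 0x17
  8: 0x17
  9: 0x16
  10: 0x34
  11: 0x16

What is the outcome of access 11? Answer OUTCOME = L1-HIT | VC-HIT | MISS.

  [0] addr=0x37 blk=13 s=1: MISS | VC []
  [1] addr=0x34 blk=13 s=1: L1-HIT | VC []
  [2] addr=0x36 blk=13 s=1: L1-HIT | VC []
  [3] addr=0x36 blk=13 s=1: L1-HIT | VC []
  [4] addr=0x36 blk=13 s=1: L1-HIT | VC []
  [5] addr=0x34 blk=13 s=1: L1-HIT | VC []
  [6] addr=0x15 blk=5 s=1: MISS | VC [13]
  [7] addr=0x17 blk=5 s=1: L1-HIT | VC [13]
  [8] addr=0x17 blk=5 s=1: L1-HIT | VC [13]
  [9] addr=0x16 blk=5 s=1: L1-HIT | VC [13]
  [10] addr=0x34 blk=13 s=1: VC-HIT | VC [5]
  [11] addr=0x16 blk=5 s=1: VC-HIT | VC [13]

OUTCOME = VC-HIT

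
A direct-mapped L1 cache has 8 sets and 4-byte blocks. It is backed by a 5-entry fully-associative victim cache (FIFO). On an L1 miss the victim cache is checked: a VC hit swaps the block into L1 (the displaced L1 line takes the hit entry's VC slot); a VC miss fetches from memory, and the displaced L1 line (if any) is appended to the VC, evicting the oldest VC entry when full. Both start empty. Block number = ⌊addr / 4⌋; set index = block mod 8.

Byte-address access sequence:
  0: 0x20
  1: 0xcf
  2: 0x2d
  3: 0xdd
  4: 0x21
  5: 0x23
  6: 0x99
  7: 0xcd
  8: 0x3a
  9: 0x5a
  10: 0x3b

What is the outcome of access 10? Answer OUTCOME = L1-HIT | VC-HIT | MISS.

OUTCOME = VC-HIT

  [0] addr=0x20 blk=8 s=0: MISS | VC []
  [1] addr=0xcf blk=51 s=3: MISS | VC []
  [2] addr=0x2d blk=11 s=3: MISS | VC [51]
  [3] addr=0xdd blk=55 s=7: MISS | VC [51]
  [4] addr=0x21 blk=8 s=0: L1-HIT | VC [51]
  [5] addr=0x23 blk=8 s=0: L1-HIT | VC [51]
  [6] addr=0x99 blk=38 s=6: MISS | VC [51]
  [7] addr=0xcd blk=51 s=3: VC-HIT | VC [11]
  [8] addr=0x3a blk=14 s=6: MISS | VC [11, 38]
  [9] addr=0x5a blk=22 s=6: MISS | VC [11, 38, 14]
  [10] addr=0x3b blk=14 s=6: VC-HIT | VC [11, 38, 22]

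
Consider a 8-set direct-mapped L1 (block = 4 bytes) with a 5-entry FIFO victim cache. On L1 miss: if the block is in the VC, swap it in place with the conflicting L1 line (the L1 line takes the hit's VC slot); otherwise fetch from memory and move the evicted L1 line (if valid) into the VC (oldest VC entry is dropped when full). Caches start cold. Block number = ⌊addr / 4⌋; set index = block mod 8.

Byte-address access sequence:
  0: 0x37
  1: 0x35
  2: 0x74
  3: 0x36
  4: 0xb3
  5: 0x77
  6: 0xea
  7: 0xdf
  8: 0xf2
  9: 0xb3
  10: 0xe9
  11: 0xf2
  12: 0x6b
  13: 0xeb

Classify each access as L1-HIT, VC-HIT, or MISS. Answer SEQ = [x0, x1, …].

SEQ = [MISS, L1-HIT, MISS, VC-HIT, MISS, VC-HIT, MISS, MISS, MISS, VC-HIT, L1-HIT, VC-HIT, MISS, VC-HIT]

  [0] addr=0x37 blk=13 s=5: MISS | VC []
  [1] addr=0x35 blk=13 s=5: L1-HIT | VC []
  [2] addr=0x74 blk=29 s=5: MISS | VC [13]
  [3] addr=0x36 blk=13 s=5: VC-HIT | VC [29]
  [4] addr=0xb3 blk=44 s=4: MISS | VC [29]
  [5] addr=0x77 blk=29 s=5: VC-HIT | VC [13]
  [6] addr=0xea blk=58 s=2: MISS | VC [13]
  [7] addr=0xdf blk=55 s=7: MISS | VC [13]
  [8] addr=0xf2 blk=60 s=4: MISS | VC [13, 44]
  [9] addr=0xb3 blk=44 s=4: VC-HIT | VC [13, 60]
  [10] addr=0xe9 blk=58 s=2: L1-HIT | VC [13, 60]
  [11] addr=0xf2 blk=60 s=4: VC-HIT | VC [13, 44]
  [12] addr=0x6b blk=26 s=2: MISS | VC [13, 44, 58]
  [13] addr=0xeb blk=58 s=2: VC-HIT | VC [13, 44, 26]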